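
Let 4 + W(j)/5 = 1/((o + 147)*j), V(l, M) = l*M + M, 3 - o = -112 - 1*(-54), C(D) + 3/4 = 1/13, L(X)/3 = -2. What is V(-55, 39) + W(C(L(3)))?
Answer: -59529/28 ≈ -2126.0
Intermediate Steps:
L(X) = -6 (L(X) = 3*(-2) = -6)
C(D) = -35/52 (C(D) = -¾ + 1/13 = -35/52)
o = 61 (o = 3 - (-112 - 1*(-54)) = 3 - (-112 + 54) = 3 - 1*(-58) = 3 + 58 = 61)
V(l, M) = M + M*l (V(l, M) = M*l + M = M + M*l)
W(j) = -20 + 5/(208*j) (W(j) = -20 + 5*(1/((61 + 147)*j)) = -20 + 5*(1/(208*j)) = -20 + 5/(208*j))
V(-55, 39) + W(C(L(3))) = 39*(1 - 55) + (-20 + 5/(208*(-35/52))) = 39*(-54) + (-20 + (5/208)*(-52/35)) = -2106 + (-20 - 1/28) = -2106 - 561/28 = -59529/28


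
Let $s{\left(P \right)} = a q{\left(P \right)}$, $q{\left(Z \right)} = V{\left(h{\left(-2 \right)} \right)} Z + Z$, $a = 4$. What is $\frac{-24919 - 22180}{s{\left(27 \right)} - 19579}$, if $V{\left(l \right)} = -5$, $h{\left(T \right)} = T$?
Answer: $\frac{47099}{20011} \approx 2.3537$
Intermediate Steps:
$q{\left(Z \right)} = - 4 Z$ ($q{\left(Z \right)} = - 5 Z + Z = - 4 Z$)
$s{\left(P \right)} = - 16 P$ ($s{\left(P \right)} = 4 \left(- 4 P\right) = - 16 P$)
$\frac{-24919 - 22180}{s{\left(27 \right)} - 19579} = \frac{-24919 - 22180}{\left(-16\right) 27 - 19579} = - \frac{47099}{-432 - 19579} = - \frac{47099}{-20011} = \left(-47099\right) \left(- \frac{1}{20011}\right) = \frac{47099}{20011}$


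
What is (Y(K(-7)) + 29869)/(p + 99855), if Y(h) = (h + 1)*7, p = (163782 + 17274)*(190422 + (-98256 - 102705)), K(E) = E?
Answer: -29827/1908049329 ≈ -1.5632e-5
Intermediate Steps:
p = -1908149184 (p = 181056*(190422 - 200961) = 181056*(-10539) = -1908149184)
Y(h) = 7 + 7*h (Y(h) = (1 + h)*7 = 7 + 7*h)
(Y(K(-7)) + 29869)/(p + 99855) = ((7 + 7*(-7)) + 29869)/(-1908149184 + 99855) = ((7 - 49) + 29869)/(-1908049329) = (-42 + 29869)*(-1/1908049329) = 29827*(-1/1908049329) = -29827/1908049329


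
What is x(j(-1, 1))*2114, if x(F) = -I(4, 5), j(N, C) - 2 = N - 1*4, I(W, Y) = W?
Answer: -8456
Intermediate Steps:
j(N, C) = -2 + N (j(N, C) = 2 + (N - 1*4) = 2 + (N - 4) = 2 + (-4 + N) = -2 + N)
x(F) = -4 (x(F) = -1*4 = -4)
x(j(-1, 1))*2114 = -4*2114 = -8456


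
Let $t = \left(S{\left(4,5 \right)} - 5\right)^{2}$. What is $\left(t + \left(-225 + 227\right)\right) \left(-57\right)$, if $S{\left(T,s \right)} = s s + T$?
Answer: $-32946$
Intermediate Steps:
$S{\left(T,s \right)} = T + s^{2}$ ($S{\left(T,s \right)} = s^{2} + T = T + s^{2}$)
$t = 576$ ($t = \left(\left(4 + 5^{2}\right) - 5\right)^{2} = \left(\left(4 + 25\right) - 5\right)^{2} = \left(29 - 5\right)^{2} = 24^{2} = 576$)
$\left(t + \left(-225 + 227\right)\right) \left(-57\right) = \left(576 + \left(-225 + 227\right)\right) \left(-57\right) = \left(576 + 2\right) \left(-57\right) = 578 \left(-57\right) = -32946$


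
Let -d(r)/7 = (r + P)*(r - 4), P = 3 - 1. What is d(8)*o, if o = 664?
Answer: -185920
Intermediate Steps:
P = 2
d(r) = -7*(-4 + r)*(2 + r) (d(r) = -7*(r + 2)*(r - 4) = -7*(2 + r)*(-4 + r) = -7*(-4 + r)*(2 + r))
d(8)*o = (56 - 7*8**2 + 14*8)*664 = (56 - 7*64 + 112)*664 = (56 - 448 + 112)*664 = -280*664 = -185920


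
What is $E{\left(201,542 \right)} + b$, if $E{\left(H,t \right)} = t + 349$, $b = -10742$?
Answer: $-9851$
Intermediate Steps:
$E{\left(H,t \right)} = 349 + t$
$E{\left(201,542 \right)} + b = \left(349 + 542\right) - 10742 = 891 - 10742 = -9851$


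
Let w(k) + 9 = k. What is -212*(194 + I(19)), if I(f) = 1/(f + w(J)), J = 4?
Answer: -288002/7 ≈ -41143.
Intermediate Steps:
w(k) = -9 + k
I(f) = 1/(-5 + f) (I(f) = 1/(f + (-9 + 4)) = 1/(f - 5) = 1/(-5 + f))
-212*(194 + I(19)) = -212*(194 + 1/(-5 + 19)) = -212*(194 + 1/14) = -212*2717/14 = -288002/7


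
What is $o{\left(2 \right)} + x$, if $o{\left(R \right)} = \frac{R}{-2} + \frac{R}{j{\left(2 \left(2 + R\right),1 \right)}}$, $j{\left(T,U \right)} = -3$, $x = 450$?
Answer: $\frac{1345}{3} \approx 448.33$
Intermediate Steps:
$o{\left(R \right)} = - \frac{5 R}{6}$ ($o{\left(R \right)} = \frac{R}{-2} + \frac{R}{-3} = R \left(- \frac{1}{2}\right) + R \left(- \frac{1}{3}\right) = - \frac{R}{2} - \frac{R}{3} = - \frac{5 R}{6}$)
$o{\left(2 \right)} + x = \left(- \frac{5}{6}\right) 2 + 450 = - \frac{5}{3} + 450 = \frac{1345}{3}$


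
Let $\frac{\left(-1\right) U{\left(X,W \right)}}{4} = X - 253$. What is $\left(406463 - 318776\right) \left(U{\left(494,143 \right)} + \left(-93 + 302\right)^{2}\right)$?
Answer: $3745725579$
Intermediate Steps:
$U{\left(X,W \right)} = 1012 - 4 X$ ($U{\left(X,W \right)} = - 4 \left(X - 253\right) = - 4 \left(-253 + X\right) = 1012 - 4 X$)
$\left(406463 - 318776\right) \left(U{\left(494,143 \right)} + \left(-93 + 302\right)^{2}\right) = \left(406463 - 318776\right) \left(\left(1012 - 1976\right) + \left(-93 + 302\right)^{2}\right) = 87687 \left(\left(1012 - 1976\right) + 209^{2}\right) = 87687 \left(-964 + 43681\right) = 87687 \cdot 42717 = 3745725579$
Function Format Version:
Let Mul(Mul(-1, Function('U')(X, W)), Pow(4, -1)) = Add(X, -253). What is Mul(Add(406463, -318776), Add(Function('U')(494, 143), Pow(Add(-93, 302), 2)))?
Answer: 3745725579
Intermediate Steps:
Function('U')(X, W) = Add(1012, Mul(-4, X)) (Function('U')(X, W) = Mul(-4, Add(X, -253)) = Mul(-4, Add(-253, X)) = Add(1012, Mul(-4, X)))
Mul(Add(406463, -318776), Add(Function('U')(494, 143), Pow(Add(-93, 302), 2))) = Mul(Add(406463, -318776), Add(Add(1012, Mul(-4, 494)), Pow(Add(-93, 302), 2))) = Mul(87687, Add(Add(1012, -1976), Pow(209, 2))) = Mul(87687, Add(-964, 43681)) = Mul(87687, 42717) = 3745725579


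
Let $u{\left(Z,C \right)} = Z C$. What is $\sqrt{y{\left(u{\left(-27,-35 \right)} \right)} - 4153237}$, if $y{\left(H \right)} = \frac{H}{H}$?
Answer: $2 i \sqrt{1038309} \approx 2037.9 i$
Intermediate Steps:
$u{\left(Z,C \right)} = C Z$
$y{\left(H \right)} = 1$
$\sqrt{y{\left(u{\left(-27,-35 \right)} \right)} - 4153237} = \sqrt{1 - 4153237} = \sqrt{-4153236} = 2 i \sqrt{1038309}$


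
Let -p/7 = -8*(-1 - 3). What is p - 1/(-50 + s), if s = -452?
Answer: -112447/502 ≈ -224.00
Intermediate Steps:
p = -224 (p = -(-56)*(-1 - 3) = -(-56)*(-4) = -7*32 = -224)
p - 1/(-50 + s) = -224 - 1/(-50 - 452) = -224 - 1/(-502) = -224 - 1*(-1/502) = -224 + 1/502 = -112447/502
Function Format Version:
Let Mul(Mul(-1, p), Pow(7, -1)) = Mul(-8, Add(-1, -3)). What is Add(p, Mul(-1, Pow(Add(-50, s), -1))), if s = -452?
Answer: Rational(-112447, 502) ≈ -224.00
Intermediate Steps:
p = -224 (p = Mul(-7, Mul(-8, Add(-1, -3))) = Mul(-7, Mul(-8, -4)) = Mul(-7, 32) = -224)
Add(p, Mul(-1, Pow(Add(-50, s), -1))) = Add(-224, Mul(-1, Pow(Add(-50, -452), -1))) = Add(-224, Mul(-1, Pow(-502, -1))) = Add(-224, Mul(-1, Rational(-1, 502))) = Add(-224, Rational(1, 502)) = Rational(-112447, 502)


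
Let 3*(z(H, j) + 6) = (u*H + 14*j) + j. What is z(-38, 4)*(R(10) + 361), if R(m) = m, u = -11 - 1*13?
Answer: 117978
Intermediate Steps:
u = -24 (u = -11 - 13 = -24)
z(H, j) = -6 - 8*H + 5*j (z(H, j) = -6 + ((-24*H + 14*j) + j)/3 = -6 + (-24*H + 15*j)/3 = -6 + (-8*H + 5*j) = -6 - 8*H + 5*j)
z(-38, 4)*(R(10) + 361) = (-6 - 8*(-38) + 5*4)*(10 + 361) = (-6 + 304 + 20)*371 = 318*371 = 117978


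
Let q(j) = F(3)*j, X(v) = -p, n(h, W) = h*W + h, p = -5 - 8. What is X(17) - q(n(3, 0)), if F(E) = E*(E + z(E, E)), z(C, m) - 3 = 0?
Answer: -41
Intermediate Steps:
z(C, m) = 3 (z(C, m) = 3 + 0 = 3)
F(E) = E*(3 + E) (F(E) = E*(E + 3) = E*(3 + E))
p = -13
n(h, W) = h + W*h (n(h, W) = W*h + h = h + W*h)
X(v) = 13 (X(v) = -1*(-13) = 13)
q(j) = 18*j (q(j) = (3*(3 + 3))*j = (3*6)*j = 18*j)
X(17) - q(n(3, 0)) = 13 - 18*3*(1 + 0) = 13 - 18*3*1 = 13 - 18*3 = 13 - 1*54 = 13 - 54 = -41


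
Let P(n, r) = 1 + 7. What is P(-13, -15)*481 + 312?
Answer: 4160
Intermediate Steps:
P(n, r) = 8
P(-13, -15)*481 + 312 = 8*481 + 312 = 3848 + 312 = 4160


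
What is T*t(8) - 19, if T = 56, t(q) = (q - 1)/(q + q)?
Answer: 11/2 ≈ 5.5000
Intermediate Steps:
t(q) = (-1 + q)/(2*q) (t(q) = (-1 + q)/((2*q)) = (-1 + q)*(1/(2*q)) = (-1 + q)/(2*q))
T*t(8) - 19 = 56*((½)*(-1 + 8)/8) - 19 = 56*((½)*(⅛)*7) - 19 = 56*(7/16) - 19 = 49/2 - 19 = 11/2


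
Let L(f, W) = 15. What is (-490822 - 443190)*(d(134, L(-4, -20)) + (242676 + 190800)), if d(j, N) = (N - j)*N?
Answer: -403204574292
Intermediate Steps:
d(j, N) = N*(N - j)
(-490822 - 443190)*(d(134, L(-4, -20)) + (242676 + 190800)) = (-490822 - 443190)*(15*(15 - 1*134) + (242676 + 190800)) = -934012*(15*(15 - 134) + 433476) = -934012*(15*(-119) + 433476) = -934012*(-1785 + 433476) = -934012*431691 = -403204574292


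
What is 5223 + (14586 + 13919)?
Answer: 33728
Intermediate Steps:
5223 + (14586 + 13919) = 5223 + 28505 = 33728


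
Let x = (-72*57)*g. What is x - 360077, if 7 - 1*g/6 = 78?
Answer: 1388227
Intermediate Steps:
g = -426 (g = 42 - 6*78 = 42 - 468 = -426)
x = 1748304 (x = -72*57*(-426) = -4104*(-426) = 1748304)
x - 360077 = 1748304 - 360077 = 1388227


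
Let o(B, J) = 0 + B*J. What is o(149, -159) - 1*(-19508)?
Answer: -4183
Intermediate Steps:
o(B, J) = B*J
o(149, -159) - 1*(-19508) = 149*(-159) - 1*(-19508) = -23691 + 19508 = -4183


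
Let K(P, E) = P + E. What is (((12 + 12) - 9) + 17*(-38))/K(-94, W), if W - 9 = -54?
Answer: 631/139 ≈ 4.5396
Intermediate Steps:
W = -45 (W = 9 - 54 = -45)
K(P, E) = E + P
(((12 + 12) - 9) + 17*(-38))/K(-94, W) = (((12 + 12) - 9) + 17*(-38))/(-45 - 94) = ((24 - 9) - 646)/(-139) = (15 - 646)*(-1/139) = -631*(-1/139) = 631/139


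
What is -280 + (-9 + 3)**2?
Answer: -244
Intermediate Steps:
-280 + (-9 + 3)**2 = -280 + (-6)**2 = -280 + 36 = -244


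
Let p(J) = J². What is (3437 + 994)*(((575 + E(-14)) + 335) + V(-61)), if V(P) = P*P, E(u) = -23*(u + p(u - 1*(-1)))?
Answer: 4723446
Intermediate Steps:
E(u) = -23*u - 23*(1 + u)² (E(u) = -23*(u + (u - 1*(-1))²) = -23*(u + (u + 1)²) = -23*(u + (1 + u)²) = -23*u - 23*(1 + u)²)
V(P) = P²
(3437 + 994)*(((575 + E(-14)) + 335) + V(-61)) = (3437 + 994)*(((575 + (-23*(-14) - 23*(1 - 14)²)) + 335) + (-61)²) = 4431*(((575 + (322 - 23*(-13)²)) + 335) + 3721) = 4431*(((575 + (322 - 23*169)) + 335) + 3721) = 4431*(((575 + (322 - 3887)) + 335) + 3721) = 4431*(((575 - 3565) + 335) + 3721) = 4431*((-2990 + 335) + 3721) = 4431*(-2655 + 3721) = 4431*1066 = 4723446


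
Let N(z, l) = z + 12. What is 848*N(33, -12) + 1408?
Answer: 39568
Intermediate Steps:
N(z, l) = 12 + z
848*N(33, -12) + 1408 = 848*(12 + 33) + 1408 = 848*45 + 1408 = 38160 + 1408 = 39568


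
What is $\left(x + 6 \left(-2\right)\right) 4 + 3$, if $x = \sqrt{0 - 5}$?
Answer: $-45 + 4 i \sqrt{5} \approx -45.0 + 8.9443 i$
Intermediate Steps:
$x = i \sqrt{5}$ ($x = \sqrt{-5} = i \sqrt{5} \approx 2.2361 i$)
$\left(x + 6 \left(-2\right)\right) 4 + 3 = \left(i \sqrt{5} + 6 \left(-2\right)\right) 4 + 3 = \left(i \sqrt{5} - 12\right) 4 + 3 = \left(-12 + i \sqrt{5}\right) 4 + 3 = \left(-48 + 4 i \sqrt{5}\right) + 3 = -45 + 4 i \sqrt{5}$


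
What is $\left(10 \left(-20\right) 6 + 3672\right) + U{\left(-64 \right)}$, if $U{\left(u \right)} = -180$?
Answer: $2292$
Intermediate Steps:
$\left(10 \left(-20\right) 6 + 3672\right) + U{\left(-64 \right)} = \left(10 \left(-20\right) 6 + 3672\right) - 180 = \left(\left(-200\right) 6 + 3672\right) - 180 = \left(-1200 + 3672\right) - 180 = 2472 - 180 = 2292$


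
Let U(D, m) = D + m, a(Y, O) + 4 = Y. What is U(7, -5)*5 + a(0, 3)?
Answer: 6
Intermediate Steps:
a(Y, O) = -4 + Y
U(7, -5)*5 + a(0, 3) = (7 - 5)*5 + (-4 + 0) = 2*5 - 4 = 10 - 4 = 6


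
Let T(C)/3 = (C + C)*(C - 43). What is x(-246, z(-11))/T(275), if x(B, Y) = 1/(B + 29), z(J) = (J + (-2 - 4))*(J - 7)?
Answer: -1/83067600 ≈ -1.2038e-8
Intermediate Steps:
z(J) = (-7 + J)*(-6 + J) (z(J) = (J - 6)*(-7 + J) = (-6 + J)*(-7 + J) = (-7 + J)*(-6 + J))
x(B, Y) = 1/(29 + B)
T(C) = 6*C*(-43 + C) (T(C) = 3*((C + C)*(C - 43)) = 3*((2*C)*(-43 + C)) = 3*(2*C*(-43 + C)) = 6*C*(-43 + C))
x(-246, z(-11))/T(275) = 1/((29 - 246)*((6*275*(-43 + 275)))) = 1/((-217)*((6*275*232))) = -1/217/382800 = -1/217*1/382800 = -1/83067600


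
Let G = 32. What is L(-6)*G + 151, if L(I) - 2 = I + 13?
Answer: 439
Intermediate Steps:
L(I) = 15 + I (L(I) = 2 + (I + 13) = 2 + (13 + I) = 15 + I)
L(-6)*G + 151 = (15 - 6)*32 + 151 = 9*32 + 151 = 288 + 151 = 439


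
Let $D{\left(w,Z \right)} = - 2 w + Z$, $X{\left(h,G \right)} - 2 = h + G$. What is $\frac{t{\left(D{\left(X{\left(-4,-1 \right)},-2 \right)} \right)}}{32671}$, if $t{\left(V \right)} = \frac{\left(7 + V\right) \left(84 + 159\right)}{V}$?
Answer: $\frac{2673}{130684} \approx 0.020454$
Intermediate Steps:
$X{\left(h,G \right)} = 2 + G + h$ ($X{\left(h,G \right)} = 2 + \left(h + G\right) = 2 + \left(G + h\right) = 2 + G + h$)
$D{\left(w,Z \right)} = Z - 2 w$
$t{\left(V \right)} = \frac{1701 + 243 V}{V}$ ($t{\left(V \right)} = \frac{\left(7 + V\right) 243}{V} = \frac{1701 + 243 V}{V}$)
$\frac{t{\left(D{\left(X{\left(-4,-1 \right)},-2 \right)} \right)}}{32671} = \frac{243 + \frac{1701}{-2 - 2 \left(2 - 1 - 4\right)}}{32671} = \left(243 + \frac{1701}{-2 - -6}\right) \frac{1}{32671} = \left(243 + \frac{1701}{-2 + 6}\right) \frac{1}{32671} = \left(243 + \frac{1701}{4}\right) \frac{1}{32671} = \frac{2673}{4} \cdot \frac{1}{32671} = \frac{2673}{130684}$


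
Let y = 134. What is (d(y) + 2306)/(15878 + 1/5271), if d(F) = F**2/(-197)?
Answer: 209079486/1498864453 ≈ 0.13949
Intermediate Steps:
d(F) = -F**2/197
(d(y) + 2306)/(15878 + 1/5271) = (-1/197*134**2 + 2306)/(15878 + 1/5271) = (-1/197*17956 + 2306)/(15878 + 1/5271) = (-17956/197 + 2306)/(83692939/5271) = (436326/197)*(5271/83692939) = 209079486/1498864453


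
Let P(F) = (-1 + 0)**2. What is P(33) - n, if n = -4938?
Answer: 4939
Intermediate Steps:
P(F) = 1 (P(F) = (-1)**2 = 1)
P(33) - n = 1 - 1*(-4938) = 1 + 4938 = 4939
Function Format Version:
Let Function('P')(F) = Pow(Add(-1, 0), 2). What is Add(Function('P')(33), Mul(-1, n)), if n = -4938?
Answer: 4939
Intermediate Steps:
Function('P')(F) = 1 (Function('P')(F) = Pow(-1, 2) = 1)
Add(Function('P')(33), Mul(-1, n)) = Add(1, Mul(-1, -4938)) = Add(1, 4938) = 4939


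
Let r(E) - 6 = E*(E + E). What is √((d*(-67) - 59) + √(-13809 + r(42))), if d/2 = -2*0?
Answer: √(-59 + 5*I*√411) ≈ 5.3984 + 9.3884*I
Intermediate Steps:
r(E) = 6 + 2*E² (r(E) = 6 + E*(E + E) = 6 + E*(2*E) = 6 + 2*E²)
d = 0 (d = 2*(-2*0) = 2*0 = 0)
√((d*(-67) - 59) + √(-13809 + r(42))) = √((0*(-67) - 59) + √(-13809 + (6 + 2*42²))) = √((0 - 59) + √(-13809 + (6 + 2*1764))) = √(-59 + √(-13809 + (6 + 3528))) = √(-59 + √(-13809 + 3534)) = √(-59 + √(-10275)) = √(-59 + 5*I*√411)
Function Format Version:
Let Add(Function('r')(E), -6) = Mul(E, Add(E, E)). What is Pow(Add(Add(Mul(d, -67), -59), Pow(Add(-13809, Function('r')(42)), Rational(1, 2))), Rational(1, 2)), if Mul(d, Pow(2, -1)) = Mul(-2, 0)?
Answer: Pow(Add(-59, Mul(5, I, Pow(411, Rational(1, 2)))), Rational(1, 2)) ≈ Add(5.3984, Mul(9.3884, I))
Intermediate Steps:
Function('r')(E) = Add(6, Mul(2, Pow(E, 2))) (Function('r')(E) = Add(6, Mul(E, Add(E, E))) = Add(6, Mul(E, Mul(2, E))) = Add(6, Mul(2, Pow(E, 2))))
d = 0 (d = Mul(2, Mul(-2, 0)) = Mul(2, 0) = 0)
Pow(Add(Add(Mul(d, -67), -59), Pow(Add(-13809, Function('r')(42)), Rational(1, 2))), Rational(1, 2)) = Pow(Add(Add(Mul(0, -67), -59), Pow(Add(-13809, Add(6, Mul(2, Pow(42, 2)))), Rational(1, 2))), Rational(1, 2)) = Pow(Add(Add(0, -59), Pow(Add(-13809, Add(6, Mul(2, 1764))), Rational(1, 2))), Rational(1, 2)) = Pow(Add(-59, Pow(Add(-13809, Add(6, 3528)), Rational(1, 2))), Rational(1, 2)) = Pow(Add(-59, Pow(Add(-13809, 3534), Rational(1, 2))), Rational(1, 2)) = Pow(Add(-59, Pow(-10275, Rational(1, 2))), Rational(1, 2)) = Pow(Add(-59, Mul(5, I, Pow(411, Rational(1, 2)))), Rational(1, 2))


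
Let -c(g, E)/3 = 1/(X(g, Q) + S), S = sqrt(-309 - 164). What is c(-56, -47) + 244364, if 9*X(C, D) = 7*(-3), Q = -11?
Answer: 1052231447/4306 + 27*I*sqrt(473)/4306 ≈ 2.4436e+5 + 0.13637*I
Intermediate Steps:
X(C, D) = -7/3 (X(C, D) = (7*(-3))/9 = (1/9)*(-21) = -7/3)
S = I*sqrt(473) (S = sqrt(-473) = I*sqrt(473) ≈ 21.749*I)
c(g, E) = -3/(-7/3 + I*sqrt(473))
c(-56, -47) + 244364 = (63/4306 + 27*I*sqrt(473)/4306) + 244364 = 1052231447/4306 + 27*I*sqrt(473)/4306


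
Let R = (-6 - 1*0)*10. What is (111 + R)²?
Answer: 2601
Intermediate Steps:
R = -60 (R = (-6 + 0)*10 = -6*10 = -60)
(111 + R)² = (111 - 60)² = 51² = 2601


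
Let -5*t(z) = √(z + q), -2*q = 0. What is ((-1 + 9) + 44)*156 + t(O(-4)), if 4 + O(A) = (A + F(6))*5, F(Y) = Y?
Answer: 8112 - √6/5 ≈ 8111.5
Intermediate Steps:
O(A) = 26 + 5*A (O(A) = -4 + (A + 6)*5 = -4 + (6 + A)*5 = -4 + (30 + 5*A) = 26 + 5*A)
q = 0 (q = -½*0 = 0)
t(z) = -√z/5 (t(z) = -√(z + 0)/5 = -√z/5)
((-1 + 9) + 44)*156 + t(O(-4)) = ((-1 + 9) + 44)*156 - √(26 + 5*(-4))/5 = (8 + 44)*156 - √(26 - 20)/5 = 52*156 - √6/5 = 8112 - √6/5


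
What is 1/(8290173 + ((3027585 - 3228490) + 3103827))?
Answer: 1/11193095 ≈ 8.9341e-8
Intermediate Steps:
1/(8290173 + ((3027585 - 3228490) + 3103827)) = 1/(8290173 + (-200905 + 3103827)) = 1/(8290173 + 2902922) = 1/11193095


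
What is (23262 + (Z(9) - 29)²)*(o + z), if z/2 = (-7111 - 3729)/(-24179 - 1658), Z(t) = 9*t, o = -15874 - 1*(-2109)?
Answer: -9234149012750/25837 ≈ -3.5740e+8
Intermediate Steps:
o = -13765 (o = -15874 + 2109 = -13765)
z = 21680/25837 (z = 2*((-7111 - 3729)/(-24179 - 1658)) = 2*(-10840/(-25837)) = 2*(-10840*(-1/25837)) = 2*(10840/25837) = 21680/25837 ≈ 0.83911)
(23262 + (Z(9) - 29)²)*(o + z) = (23262 + (9*9 - 29)²)*(-13765 + 21680/25837) = (23262 + (81 - 29)²)*(-355624625/25837) = (23262 + 52²)*(-355624625/25837) = (23262 + 2704)*(-355624625/25837) = 25966*(-355624625/25837) = -9234149012750/25837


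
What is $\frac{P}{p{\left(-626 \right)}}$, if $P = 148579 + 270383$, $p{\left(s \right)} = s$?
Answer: $- \frac{209481}{313} \approx -669.27$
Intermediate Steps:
$P = 418962$
$\frac{P}{p{\left(-626 \right)}} = \frac{418962}{-626} = 418962 \left(- \frac{1}{626}\right) = - \frac{209481}{313}$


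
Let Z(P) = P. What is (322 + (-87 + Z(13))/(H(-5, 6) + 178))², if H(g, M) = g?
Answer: 3094919424/29929 ≈ 1.0341e+5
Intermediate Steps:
(322 + (-87 + Z(13))/(H(-5, 6) + 178))² = (322 + (-87 + 13)/(-5 + 178))² = (322 - 74/173)² = (55632/173)² = 3094919424/29929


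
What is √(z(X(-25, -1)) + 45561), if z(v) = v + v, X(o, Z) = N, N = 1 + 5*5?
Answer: √45613 ≈ 213.57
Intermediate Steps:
N = 26 (N = 1 + 25 = 26)
X(o, Z) = 26
z(v) = 2*v
√(z(X(-25, -1)) + 45561) = √(2*26 + 45561) = √(52 + 45561) = √45613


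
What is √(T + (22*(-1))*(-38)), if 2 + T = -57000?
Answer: I*√56166 ≈ 236.99*I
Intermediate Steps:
T = -57002 (T = -2 - 57000 = -57002)
√(T + (22*(-1))*(-38)) = √(-57002 + (22*(-1))*(-38)) = √(-57002 - 22*(-38)) = √(-57002 + 836) = √(-56166) = I*√56166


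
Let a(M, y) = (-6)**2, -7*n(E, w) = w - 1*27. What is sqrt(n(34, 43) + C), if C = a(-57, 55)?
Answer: 2*sqrt(413)/7 ≈ 5.8064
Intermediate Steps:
n(E, w) = 27/7 - w/7 (n(E, w) = -(w - 1*27)/7 = -(w - 27)/7 = -(-27 + w)/7 = 27/7 - w/7)
a(M, y) = 36
C = 36
sqrt(n(34, 43) + C) = sqrt((27/7 - 1/7*43) + 36) = sqrt((27/7 - 43/7) + 36) = sqrt(-16/7 + 36) = sqrt(236/7) = 2*sqrt(413)/7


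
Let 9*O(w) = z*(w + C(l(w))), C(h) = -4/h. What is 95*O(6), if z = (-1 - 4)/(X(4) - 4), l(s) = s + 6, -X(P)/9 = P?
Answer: 1615/216 ≈ 7.4769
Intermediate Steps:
X(P) = -9*P
l(s) = 6 + s
z = ⅛ (z = (-1 - 4)/(-9*4 - 4) = -5/(-36 - 4) = -5/(-40) = -5*(-1/40) = ⅛ ≈ 0.12500)
O(w) = -1/(18*(6 + w)) + w/72 (O(w) = ((w - 4/(6 + w))/8)/9 = (-1/(2*(6 + w)) + w/8)/9 = -1/(18*(6 + w)) + w/72)
95*O(6) = 95*((-4 + 6*(6 + 6))/(72*(6 + 6))) = 95*((1/72)*(-4 + 6*12)/12) = 95*((1/72)*(1/12)*(-4 + 72)) = 95*((1/72)*(1/12)*68) = 95*(17/216) = 1615/216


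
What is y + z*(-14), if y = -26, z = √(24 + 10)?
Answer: -26 - 14*√34 ≈ -107.63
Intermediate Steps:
z = √34 ≈ 5.8309
y + z*(-14) = -26 + √34*(-14) = -26 - 14*√34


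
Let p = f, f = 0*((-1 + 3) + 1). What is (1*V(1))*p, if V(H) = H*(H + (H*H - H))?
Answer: 0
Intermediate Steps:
f = 0 (f = 0*(2 + 1) = 0*3 = 0)
p = 0
V(H) = H**3 (V(H) = H*(H + (H**2 - H)) = H*H**2 = H**3)
(1*V(1))*p = (1*1**3)*0 = (1*1)*0 = 1*0 = 0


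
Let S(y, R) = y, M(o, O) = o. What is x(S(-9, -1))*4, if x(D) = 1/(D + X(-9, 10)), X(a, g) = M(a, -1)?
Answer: -2/9 ≈ -0.22222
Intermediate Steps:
X(a, g) = a
x(D) = 1/(-9 + D) (x(D) = 1/(D - 9) = 1/(-9 + D))
x(S(-9, -1))*4 = 4/(-9 - 9) = 4/(-18) = -1/18*4 = -2/9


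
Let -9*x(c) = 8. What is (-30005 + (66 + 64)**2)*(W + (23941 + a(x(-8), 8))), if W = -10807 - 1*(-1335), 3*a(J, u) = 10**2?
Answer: -570159235/3 ≈ -1.9005e+8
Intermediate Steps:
x(c) = -8/9 (x(c) = -1/9*8 = -8/9)
a(J, u) = 100/3 (a(J, u) = (1/3)*10**2 = (1/3)*100 = 100/3)
W = -9472 (W = -10807 + 1335 = -9472)
(-30005 + (66 + 64)**2)*(W + (23941 + a(x(-8), 8))) = (-30005 + (66 + 64)**2)*(-9472 + (23941 + 100/3)) = (-30005 + 130**2)*(-9472 + 71923/3) = (-30005 + 16900)*(43507/3) = -13105*43507/3 = -570159235/3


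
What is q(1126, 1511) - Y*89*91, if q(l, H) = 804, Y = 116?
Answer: -938680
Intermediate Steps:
q(1126, 1511) - Y*89*91 = 804 - 116*89*91 = 804 - 10324*91 = 804 - 1*939484 = 804 - 939484 = -938680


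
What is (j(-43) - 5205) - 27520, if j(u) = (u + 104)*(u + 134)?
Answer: -27174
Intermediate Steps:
j(u) = (104 + u)*(134 + u)
(j(-43) - 5205) - 27520 = ((13936 + (-43)² + 238*(-43)) - 5205) - 27520 = ((13936 + 1849 - 10234) - 5205) - 27520 = (5551 - 5205) - 27520 = 346 - 27520 = -27174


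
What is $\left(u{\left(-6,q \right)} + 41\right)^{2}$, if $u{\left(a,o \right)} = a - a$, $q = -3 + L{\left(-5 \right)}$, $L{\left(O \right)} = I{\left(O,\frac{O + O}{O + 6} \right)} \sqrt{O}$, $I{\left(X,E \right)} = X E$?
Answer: $1681$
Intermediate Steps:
$I{\left(X,E \right)} = E X$
$L{\left(O \right)} = \frac{2 O^{\frac{5}{2}}}{6 + O}$ ($L{\left(O \right)} = \frac{O + O}{O + 6} O \sqrt{O} = \frac{2 O}{6 + O} O \sqrt{O} = \frac{2 O^{2}}{6 + O} \sqrt{O} = \frac{2 O^{\frac{5}{2}}}{6 + O}$)
$q = -3 + 50 i \sqrt{5}$ ($q = -3 + \frac{2 \left(-5\right)^{\frac{5}{2}}}{6 - 5} = -3 + \frac{2 \cdot 25 i \sqrt{5}}{1} = -3 + 2 \cdot 25 i \sqrt{5} \cdot 1 = -3 + 50 i \sqrt{5} \approx -3.0 + 111.8 i$)
$u{\left(a,o \right)} = 0$
$\left(u{\left(-6,q \right)} + 41\right)^{2} = \left(0 + 41\right)^{2} = 41^{2} = 1681$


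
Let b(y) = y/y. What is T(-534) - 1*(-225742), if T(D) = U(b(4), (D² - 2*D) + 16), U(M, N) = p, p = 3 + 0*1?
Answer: 225745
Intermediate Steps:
b(y) = 1
p = 3 (p = 3 + 0 = 3)
U(M, N) = 3
T(D) = 3
T(-534) - 1*(-225742) = 3 - 1*(-225742) = 3 + 225742 = 225745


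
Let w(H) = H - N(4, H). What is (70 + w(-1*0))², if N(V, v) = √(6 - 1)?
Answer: (70 - √5)² ≈ 4592.0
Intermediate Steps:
N(V, v) = √5
w(H) = H - √5
(70 + w(-1*0))² = (70 + (-1*0 - √5))² = (70 + (0 - √5))² = (70 - √5)²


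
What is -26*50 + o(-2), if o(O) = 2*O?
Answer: -1304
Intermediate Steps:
-26*50 + o(-2) = -26*50 + 2*(-2) = -1300 - 4 = -1304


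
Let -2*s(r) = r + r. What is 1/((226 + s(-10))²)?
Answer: 1/55696 ≈ 1.7955e-5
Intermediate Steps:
s(r) = -r (s(r) = -(r + r)/2 = -r)
1/((226 + s(-10))²) = 1/((226 - 1*(-10))²) = 1/((226 + 10)²) = 1/(236²) = 1/55696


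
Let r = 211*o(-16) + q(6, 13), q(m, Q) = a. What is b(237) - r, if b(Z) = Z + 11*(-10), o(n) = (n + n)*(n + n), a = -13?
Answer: -215924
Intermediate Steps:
q(m, Q) = -13
o(n) = 4*n**2 (o(n) = (2*n)*(2*n) = 4*n**2)
r = 216051 (r = 211*(4*(-16)**2) - 13 = 211*(4*256) - 13 = 211*1024 - 13 = 216064 - 13 = 216051)
b(Z) = -110 + Z (b(Z) = Z - 110 = -110 + Z)
b(237) - r = (-110 + 237) - 1*216051 = 127 - 216051 = -215924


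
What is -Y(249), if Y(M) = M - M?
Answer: 0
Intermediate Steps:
Y(M) = 0
-Y(249) = -1*0 = 0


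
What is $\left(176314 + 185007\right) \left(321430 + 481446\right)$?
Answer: $290095959196$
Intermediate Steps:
$\left(176314 + 185007\right) \left(321430 + 481446\right) = 361321 \cdot 802876 = 290095959196$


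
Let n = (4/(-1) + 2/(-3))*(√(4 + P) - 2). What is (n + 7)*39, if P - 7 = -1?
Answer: 637 - 182*√10 ≈ 61.465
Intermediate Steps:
P = 6 (P = 7 - 1 = 6)
n = 28/3 - 14*√10/3 (n = (4/(-1) + 2/(-3))*(√(4 + 6) - 2) = (4*(-1) + 2*(-⅓))*(√10 - 2) = (-4 - ⅔)*(-2 + √10) = -14*(-2 + √10)/3 = 28/3 - 14*√10/3 ≈ -5.4240)
(n + 7)*39 = ((28/3 - 14*√10/3) + 7)*39 = (49/3 - 14*√10/3)*39 = 637 - 182*√10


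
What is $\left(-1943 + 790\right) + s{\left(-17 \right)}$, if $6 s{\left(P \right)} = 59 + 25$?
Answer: $-1139$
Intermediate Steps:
$s{\left(P \right)} = 14$ ($s{\left(P \right)} = \frac{59 + 25}{6} = \frac{1}{6} \cdot 84 = 14$)
$\left(-1943 + 790\right) + s{\left(-17 \right)} = \left(-1943 + 790\right) + 14 = -1153 + 14 = -1139$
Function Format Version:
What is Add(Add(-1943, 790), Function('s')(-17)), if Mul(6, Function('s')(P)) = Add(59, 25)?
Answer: -1139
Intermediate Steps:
Function('s')(P) = 14 (Function('s')(P) = Mul(Rational(1, 6), Add(59, 25)) = Mul(Rational(1, 6), 84) = 14)
Add(Add(-1943, 790), Function('s')(-17)) = Add(Add(-1943, 790), 14) = Add(-1153, 14) = -1139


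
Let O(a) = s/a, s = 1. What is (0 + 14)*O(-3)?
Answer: -14/3 ≈ -4.6667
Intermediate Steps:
O(a) = 1/a
(0 + 14)*O(-3) = (0 + 14)/(-3) = 14*(-⅓) = -14/3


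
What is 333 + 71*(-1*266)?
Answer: -18553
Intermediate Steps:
333 + 71*(-1*266) = 333 + 71*(-266) = 333 - 18886 = -18553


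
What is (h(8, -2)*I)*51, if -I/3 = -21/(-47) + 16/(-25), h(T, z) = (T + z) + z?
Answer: 138924/1175 ≈ 118.23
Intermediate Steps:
h(T, z) = T + 2*z
I = 681/1175 (I = -3*(-21/(-47) + 16/(-25)) = -3*(-21*(-1/47) + 16*(-1/25)) = -3*(21/47 - 16/25) = -3*(-227/1175) = 681/1175 ≈ 0.57957)
(h(8, -2)*I)*51 = ((8 + 2*(-2))*(681/1175))*51 = ((8 - 4)*(681/1175))*51 = (4*(681/1175))*51 = (2724/1175)*51 = 138924/1175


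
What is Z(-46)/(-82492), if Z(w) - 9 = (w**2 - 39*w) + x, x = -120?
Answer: -3799/82492 ≈ -0.046053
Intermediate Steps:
Z(w) = -111 + w**2 - 39*w (Z(w) = 9 + ((w**2 - 39*w) - 120) = 9 + (-120 + w**2 - 39*w) = -111 + w**2 - 39*w)
Z(-46)/(-82492) = (-111 + (-46)**2 - 39*(-46))/(-82492) = (-111 + 2116 + 1794)*(-1/82492) = 3799*(-1/82492) = -3799/82492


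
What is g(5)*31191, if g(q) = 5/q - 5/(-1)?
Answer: 187146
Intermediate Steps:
g(q) = 5 + 5/q (g(q) = 5/q - 5*(-1) = 5/q + 5 = 5 + 5/q)
g(5)*31191 = (5 + 5/5)*31191 = (5 + 5*(⅕))*31191 = (5 + 1)*31191 = 6*31191 = 187146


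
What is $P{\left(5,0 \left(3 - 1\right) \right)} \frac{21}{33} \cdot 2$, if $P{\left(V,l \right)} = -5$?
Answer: $- \frac{70}{11} \approx -6.3636$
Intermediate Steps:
$P{\left(5,0 \left(3 - 1\right) \right)} \frac{21}{33} \cdot 2 = - 5 \cdot \frac{21}{33} \cdot 2 = - 5 \cdot 21 \cdot \frac{1}{33} \cdot 2 = \left(-5\right) \frac{7}{11} \cdot 2 = \left(- \frac{35}{11}\right) 2 = - \frac{70}{11}$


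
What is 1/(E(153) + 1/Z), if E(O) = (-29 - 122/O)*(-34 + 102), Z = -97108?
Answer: -873972/1770861497 ≈ -0.00049353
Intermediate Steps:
E(O) = -1972 - 8296/O (E(O) = (-29 - 122/O)*68 = -1972 - 8296/O)
1/(E(153) + 1/Z) = 1/((-1972 - 8296/153) + 1/(-97108)) = 1/((-1972 - 8296*1/153) - 1/97108) = 1/((-1972 - 488/9) - 1/97108) = 1/(-18236/9 - 1/97108) = 1/(-1770861497/873972) = -873972/1770861497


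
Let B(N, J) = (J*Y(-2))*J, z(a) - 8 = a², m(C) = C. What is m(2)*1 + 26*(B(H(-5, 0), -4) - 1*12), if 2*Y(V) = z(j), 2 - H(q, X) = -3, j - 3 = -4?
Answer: 1562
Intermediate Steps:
j = -1 (j = 3 - 4 = -1)
z(a) = 8 + a²
H(q, X) = 5 (H(q, X) = 2 - 1*(-3) = 2 + 3 = 5)
Y(V) = 9/2 (Y(V) = (8 + (-1)²)/2 = (8 + 1)/2 = (½)*9 = 9/2)
B(N, J) = 9*J²/2 (B(N, J) = (J*(9/2))*J = (9*J/2)*J = 9*J²/2)
m(2)*1 + 26*(B(H(-5, 0), -4) - 1*12) = 2*1 + 26*((9/2)*(-4)² - 1*12) = 2 + 26*((9/2)*16 - 12) = 2 + 26*(72 - 12) = 2 + 26*60 = 2 + 1560 = 1562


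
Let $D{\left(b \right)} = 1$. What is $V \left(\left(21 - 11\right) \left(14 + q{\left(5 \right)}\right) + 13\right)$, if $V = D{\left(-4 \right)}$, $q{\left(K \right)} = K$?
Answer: $203$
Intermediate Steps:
$V = 1$
$V \left(\left(21 - 11\right) \left(14 + q{\left(5 \right)}\right) + 13\right) = 1 \left(\left(21 - 11\right) \left(14 + 5\right) + 13\right) = 1 \left(10 \cdot 19 + 13\right) = 1 \left(190 + 13\right) = 1 \cdot 203 = 203$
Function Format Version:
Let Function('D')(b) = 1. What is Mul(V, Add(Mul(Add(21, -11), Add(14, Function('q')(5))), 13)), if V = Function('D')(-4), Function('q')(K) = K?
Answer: 203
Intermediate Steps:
V = 1
Mul(V, Add(Mul(Add(21, -11), Add(14, Function('q')(5))), 13)) = Mul(1, Add(Mul(Add(21, -11), Add(14, 5)), 13)) = Mul(1, Add(Mul(10, 19), 13)) = Mul(1, Add(190, 13)) = Mul(1, 203) = 203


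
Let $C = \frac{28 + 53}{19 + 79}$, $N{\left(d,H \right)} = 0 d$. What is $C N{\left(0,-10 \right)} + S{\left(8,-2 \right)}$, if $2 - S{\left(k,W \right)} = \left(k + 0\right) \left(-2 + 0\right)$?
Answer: $18$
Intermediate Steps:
$N{\left(d,H \right)} = 0$
$S{\left(k,W \right)} = 2 + 2 k$ ($S{\left(k,W \right)} = 2 - \left(k + 0\right) \left(-2 + 0\right) = 2 - k \left(-2\right) = 2 - - 2 k = 2 + 2 k$)
$C = \frac{81}{98} \approx 0.82653$
$C N{\left(0,-10 \right)} + S{\left(8,-2 \right)} = \frac{81}{98} \cdot 0 + \left(2 + 2 \cdot 8\right) = 0 + \left(2 + 16\right) = 0 + 18 = 18$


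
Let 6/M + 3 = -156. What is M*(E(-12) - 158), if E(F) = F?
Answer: 340/53 ≈ 6.4151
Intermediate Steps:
M = -2/53 (M = 6/(-3 - 156) = 6/(-159) = 6*(-1/159) = -2/53 ≈ -0.037736)
M*(E(-12) - 158) = -2*(-12 - 158)/53 = -2/53*(-170) = 340/53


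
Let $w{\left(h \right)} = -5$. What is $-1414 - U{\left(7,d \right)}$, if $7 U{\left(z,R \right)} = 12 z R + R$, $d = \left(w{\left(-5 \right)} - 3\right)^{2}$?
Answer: $- \frac{15338}{7} \approx -2191.1$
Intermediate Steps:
$d = 64$ ($d = \left(-5 - 3\right)^{2} = \left(-8\right)^{2} = 64$)
$U{\left(z,R \right)} = \frac{R}{7} + \frac{12 R z}{7}$ ($U{\left(z,R \right)} = \frac{12 z R + R}{7} = \frac{12 R z + R}{7} = \frac{R + 12 R z}{7} = \frac{R}{7} + \frac{12 R z}{7}$)
$-1414 - U{\left(7,d \right)} = -1414 - \frac{1}{7} \cdot 64 \left(1 + 12 \cdot 7\right) = -1414 - \frac{1}{7} \cdot 64 \left(1 + 84\right) = -1414 - \frac{1}{7} \cdot 64 \cdot 85 = -1414 - \frac{5440}{7} = - \frac{15338}{7}$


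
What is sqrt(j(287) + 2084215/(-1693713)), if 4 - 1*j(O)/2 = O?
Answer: I*sqrt(33208035329901)/241959 ≈ 23.817*I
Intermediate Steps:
j(O) = 8 - 2*O
sqrt(j(287) + 2084215/(-1693713)) = sqrt((8 - 2*287) + 2084215/(-1693713)) = sqrt((8 - 574) + 2084215*(-1/1693713)) = sqrt(-566 - 297745/241959) = sqrt(-137246539/241959) = I*sqrt(33208035329901)/241959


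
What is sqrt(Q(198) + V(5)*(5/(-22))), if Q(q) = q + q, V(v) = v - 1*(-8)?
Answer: sqrt(190234)/22 ≈ 19.825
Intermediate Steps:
V(v) = 8 + v (V(v) = v + 8 = 8 + v)
Q(q) = 2*q
sqrt(Q(198) + V(5)*(5/(-22))) = sqrt(2*198 + (8 + 5)*(5/(-22))) = sqrt(396 + 13*(5*(-1/22))) = sqrt(396 + 13*(-5/22)) = sqrt(396 - 65/22) = sqrt(8647/22) = sqrt(190234)/22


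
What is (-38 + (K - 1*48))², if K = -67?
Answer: 23409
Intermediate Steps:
(-38 + (K - 1*48))² = (-38 + (-67 - 1*48))² = (-38 + (-67 - 48))² = (-38 - 115)² = (-153)² = 23409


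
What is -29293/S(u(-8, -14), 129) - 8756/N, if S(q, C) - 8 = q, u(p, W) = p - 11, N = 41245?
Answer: 109826679/41245 ≈ 2662.8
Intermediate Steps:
u(p, W) = -11 + p
S(q, C) = 8 + q
-29293/S(u(-8, -14), 129) - 8756/N = -29293/(8 + (-11 - 8)) - 8756/41245 = -29293/(8 - 19) - 8756*1/41245 = -29293/(-11) - 8756/41245 = -29293*(-1/11) - 8756/41245 = 2663 - 8756/41245 = 109826679/41245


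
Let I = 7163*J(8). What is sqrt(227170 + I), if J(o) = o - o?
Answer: sqrt(227170) ≈ 476.62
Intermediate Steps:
J(o) = 0
I = 0 (I = 7163*0 = 0)
sqrt(227170 + I) = sqrt(227170 + 0) = sqrt(227170)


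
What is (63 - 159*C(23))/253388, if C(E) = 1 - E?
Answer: 3561/253388 ≈ 0.014054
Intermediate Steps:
(63 - 159*C(23))/253388 = (63 - 159*(1 - 1*23))/253388 = (63 - 159*(1 - 23))*(1/253388) = (63 - 159*(-22))*(1/253388) = (63 + 3498)*(1/253388) = 3561*(1/253388) = 3561/253388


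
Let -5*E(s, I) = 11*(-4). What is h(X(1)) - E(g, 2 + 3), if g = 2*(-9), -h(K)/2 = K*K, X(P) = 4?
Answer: -204/5 ≈ -40.800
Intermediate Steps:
h(K) = -2*K² (h(K) = -2*K*K = -2*K²)
g = -18
E(s, I) = 44/5 (E(s, I) = -11*(-4)/5 = -⅕*(-44) = 44/5)
h(X(1)) - E(g, 2 + 3) = -2*4² - 1*44/5 = -2*16 - 44/5 = -32 - 44/5 = -204/5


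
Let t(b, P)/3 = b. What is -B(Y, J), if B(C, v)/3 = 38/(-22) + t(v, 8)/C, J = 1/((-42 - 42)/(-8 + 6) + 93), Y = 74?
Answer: 63259/12210 ≈ 5.1809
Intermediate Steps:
t(b, P) = 3*b
J = 1/135 (J = 1/(-84/(-2) + 93) = 1/(-84*(-½) + 93) = 1/(42 + 93) = 1/135 ≈ 0.0074074)
B(C, v) = -57/11 + 9*v/C (B(C, v) = 3*(38/(-22) + (3*v)/C) = 3*(38*(-1/22) + 3*v/C) = 3*(-19/11 + 3*v/C) = -57/11 + 9*v/C)
-B(Y, J) = -(-57/11 + 9*(1/135)/74) = -(-57/11 + 9*(1/135)*(1/74)) = -(-57/11 + 1/1110) = -1*(-63259/12210) = 63259/12210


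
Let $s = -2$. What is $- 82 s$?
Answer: $164$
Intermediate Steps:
$- 82 s = \left(-82\right) \left(-2\right) = 164$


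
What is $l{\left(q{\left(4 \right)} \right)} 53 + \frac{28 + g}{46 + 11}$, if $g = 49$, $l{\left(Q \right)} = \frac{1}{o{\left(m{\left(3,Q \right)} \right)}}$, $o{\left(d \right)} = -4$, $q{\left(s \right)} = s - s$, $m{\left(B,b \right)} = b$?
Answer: $- \frac{2713}{228} \approx -11.899$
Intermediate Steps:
$q{\left(s \right)} = 0$
$l{\left(Q \right)} = - \frac{1}{4}$ ($l{\left(Q \right)} = \frac{1}{-4} = - \frac{1}{4}$)
$l{\left(q{\left(4 \right)} \right)} 53 + \frac{28 + g}{46 + 11} = \left(- \frac{1}{4}\right) 53 + \frac{28 + 49}{46 + 11} = - \frac{53}{4} + \frac{77}{57} = - \frac{2713}{228}$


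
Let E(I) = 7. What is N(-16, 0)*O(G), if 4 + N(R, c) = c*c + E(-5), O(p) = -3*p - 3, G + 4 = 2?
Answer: 9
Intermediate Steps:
G = -2 (G = -4 + 2 = -2)
O(p) = -3 - 3*p
N(R, c) = 3 + c**2 (N(R, c) = -4 + (c*c + 7) = -4 + (c**2 + 7) = -4 + (7 + c**2) = 3 + c**2)
N(-16, 0)*O(G) = (3 + 0**2)*(-3 - 3*(-2)) = (3 + 0)*(-3 + 6) = 3*3 = 9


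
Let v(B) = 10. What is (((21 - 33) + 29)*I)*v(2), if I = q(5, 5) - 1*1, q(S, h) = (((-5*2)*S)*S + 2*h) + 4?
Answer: -40290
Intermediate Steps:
q(S, h) = 4 - 10*S**2 + 2*h (q(S, h) = ((-10*S)*S + 2*h) + 4 = (-10*S**2 + 2*h) + 4 = 4 - 10*S**2 + 2*h)
I = -237 (I = (4 - 10*5**2 + 2*5) - 1*1 = (4 - 10*25 + 10) - 1 = (4 - 250 + 10) - 1 = -236 - 1 = -237)
(((21 - 33) + 29)*I)*v(2) = (((21 - 33) + 29)*(-237))*10 = ((-12 + 29)*(-237))*10 = (17*(-237))*10 = -4029*10 = -40290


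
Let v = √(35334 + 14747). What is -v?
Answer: -√50081 ≈ -223.79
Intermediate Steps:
v = √50081 ≈ 223.79
-v = -√50081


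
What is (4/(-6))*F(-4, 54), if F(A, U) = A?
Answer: 8/3 ≈ 2.6667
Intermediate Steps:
(4/(-6))*F(-4, 54) = (4/(-6))*(-4) = (4*(-⅙))*(-4) = -⅔*(-4) = 8/3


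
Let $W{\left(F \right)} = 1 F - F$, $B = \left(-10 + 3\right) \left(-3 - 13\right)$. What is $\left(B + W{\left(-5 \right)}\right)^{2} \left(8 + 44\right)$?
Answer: $652288$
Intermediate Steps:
$B = 112$ ($B = \left(-7\right) \left(-16\right) = 112$)
$W{\left(F \right)} = 0$ ($W{\left(F \right)} = F - F = 0$)
$\left(B + W{\left(-5 \right)}\right)^{2} \left(8 + 44\right) = \left(112 + 0\right)^{2} \left(8 + 44\right) = 112^{2} \cdot 52 = 12544 \cdot 52 = 652288$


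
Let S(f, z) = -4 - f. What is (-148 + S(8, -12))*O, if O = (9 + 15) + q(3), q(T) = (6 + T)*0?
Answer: -3840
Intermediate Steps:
q(T) = 0
O = 24 (O = (9 + 15) + 0 = 24 + 0 = 24)
(-148 + S(8, -12))*O = (-148 + (-4 - 1*8))*24 = (-148 + (-4 - 8))*24 = (-148 - 12)*24 = -160*24 = -3840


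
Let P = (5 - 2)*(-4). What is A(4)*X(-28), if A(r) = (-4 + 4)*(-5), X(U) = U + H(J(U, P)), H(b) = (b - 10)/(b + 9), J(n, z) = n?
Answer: 0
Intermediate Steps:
P = -12 (P = 3*(-4) = -12)
H(b) = (-10 + b)/(9 + b)
X(U) = U + (-10 + U)/(9 + U)
A(r) = 0 (A(r) = 0*(-5) = 0)
A(4)*X(-28) = 0*((-10 - 28 - 28*(9 - 28))/(9 - 28)) = 0*((-10 - 28 - 28*(-19))/(-19)) = 0*(-(-10 - 28 + 532)/19) = 0*(-1/19*494) = 0*(-26) = 0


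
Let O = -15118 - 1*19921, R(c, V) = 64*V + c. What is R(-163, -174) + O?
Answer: -46338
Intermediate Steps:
R(c, V) = c + 64*V
O = -35039 (O = -15118 - 19921 = -35039)
R(-163, -174) + O = (-163 + 64*(-174)) - 35039 = (-163 - 11136) - 35039 = -11299 - 35039 = -46338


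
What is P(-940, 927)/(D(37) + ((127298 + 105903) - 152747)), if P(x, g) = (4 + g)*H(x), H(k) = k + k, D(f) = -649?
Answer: -350056/15961 ≈ -21.932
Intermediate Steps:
H(k) = 2*k
P(x, g) = 2*x*(4 + g) (P(x, g) = (4 + g)*(2*x) = 2*x*(4 + g))
P(-940, 927)/(D(37) + ((127298 + 105903) - 152747)) = (2*(-940)*(4 + 927))/(-649 + ((127298 + 105903) - 152747)) = (2*(-940)*931)/(-649 + (233201 - 152747)) = -1750280/(-649 + 80454) = -1750280/79805 = -1750280*1/79805 = -350056/15961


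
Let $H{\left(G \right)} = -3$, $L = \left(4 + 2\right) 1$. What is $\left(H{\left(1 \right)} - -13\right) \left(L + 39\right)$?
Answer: $450$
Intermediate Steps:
$L = 6$ ($L = 6 \cdot 1 = 6$)
$\left(H{\left(1 \right)} - -13\right) \left(L + 39\right) = \left(-3 - -13\right) \left(6 + 39\right) = \left(-3 + 13\right) 45 = 10 \cdot 45 = 450$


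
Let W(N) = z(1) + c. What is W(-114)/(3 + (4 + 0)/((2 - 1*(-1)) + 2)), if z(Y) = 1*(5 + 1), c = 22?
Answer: 140/19 ≈ 7.3684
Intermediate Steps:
z(Y) = 6 (z(Y) = 1*6 = 6)
W(N) = 28 (W(N) = 6 + 22 = 28)
W(-114)/(3 + (4 + 0)/((2 - 1*(-1)) + 2)) = 28/(3 + (4 + 0)/((2 - 1*(-1)) + 2)) = 28/(3 + 4/((2 + 1) + 2)) = 28/(3 + 4/(3 + 2)) = 28/(3 + 4/5) = 28/(19/5) = (5/19)*28 = 140/19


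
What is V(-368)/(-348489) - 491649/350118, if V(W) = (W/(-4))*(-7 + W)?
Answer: -5898340643/4518973026 ≈ -1.3052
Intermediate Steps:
V(W) = -W*(-7 + W)/4 (V(W) = (W*(-¼))*(-7 + W) = (-W/4)*(-7 + W) = -W*(-7 + W)/4)
V(-368)/(-348489) - 491649/350118 = ((¼)*(-368)*(7 - 1*(-368)))/(-348489) - 491649/350118 = ((¼)*(-368)*(7 + 368))*(-1/348489) - 491649*1/350118 = ((¼)*(-368)*375)*(-1/348489) - 163883/116706 = -34500*(-1/348489) - 163883/116706 = 11500/116163 - 163883/116706 = -5898340643/4518973026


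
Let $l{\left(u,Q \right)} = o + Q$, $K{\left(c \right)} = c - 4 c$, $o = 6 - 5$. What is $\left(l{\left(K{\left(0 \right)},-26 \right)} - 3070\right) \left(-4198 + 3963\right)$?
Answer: $727325$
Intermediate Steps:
$o = 1$ ($o = 6 - 5 = 1$)
$K{\left(c \right)} = - 3 c$
$l{\left(u,Q \right)} = 1 + Q$
$\left(l{\left(K{\left(0 \right)},-26 \right)} - 3070\right) \left(-4198 + 3963\right) = \left(\left(1 - 26\right) - 3070\right) \left(-4198 + 3963\right) = \left(-25 - 3070\right) \left(-235\right) = \left(-3095\right) \left(-235\right) = 727325$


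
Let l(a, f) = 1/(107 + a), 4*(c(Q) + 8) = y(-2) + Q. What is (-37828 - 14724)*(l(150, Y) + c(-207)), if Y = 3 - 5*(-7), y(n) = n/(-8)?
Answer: 1612157411/514 ≈ 3.1365e+6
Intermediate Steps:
y(n) = -n/8 (y(n) = n*(-1/8) = -n/8)
c(Q) = -127/16 + Q/4 (c(Q) = -8 + (-1/8*(-2) + Q)/4 = -8 + (1/4 + Q)/4 = -8 + (1/16 + Q/4) = -127/16 + Q/4)
Y = 38 (Y = 3 + 35 = 38)
(-37828 - 14724)*(l(150, Y) + c(-207)) = (-37828 - 14724)*(1/(107 + 150) + (-127/16 + (1/4)*(-207))) = -52552*(1/257 + (-127/16 - 207/4)) = -52552*(1/257 - 955/16) = -52552*(-245419/4112) = 1612157411/514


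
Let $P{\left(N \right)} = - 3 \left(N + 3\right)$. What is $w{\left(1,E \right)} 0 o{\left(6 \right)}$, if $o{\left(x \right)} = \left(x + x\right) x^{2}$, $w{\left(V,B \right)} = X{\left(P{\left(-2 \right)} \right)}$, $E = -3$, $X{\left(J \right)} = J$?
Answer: $0$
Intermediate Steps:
$P{\left(N \right)} = -9 - 3 N$ ($P{\left(N \right)} = - 3 \left(3 + N\right) = -9 - 3 N$)
$w{\left(V,B \right)} = -3$ ($w{\left(V,B \right)} = -9 - -6 = -9 + 6 = -3$)
$o{\left(x \right)} = 2 x^{3}$ ($o{\left(x \right)} = 2 x x^{2} = 2 x^{3}$)
$w{\left(1,E \right)} 0 o{\left(6 \right)} = \left(-3\right) 0 \cdot 2 \cdot 6^{3} = 0 \cdot 2 \cdot 216 = 0 \cdot 432 = 0$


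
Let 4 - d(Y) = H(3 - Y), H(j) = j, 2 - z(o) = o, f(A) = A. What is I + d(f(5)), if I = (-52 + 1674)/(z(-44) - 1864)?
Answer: 4643/909 ≈ 5.1078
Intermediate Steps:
z(o) = 2 - o
d(Y) = 1 + Y (d(Y) = 4 - (3 - Y) = 4 + (-3 + Y) = 1 + Y)
I = -811/909 (I = (-52 + 1674)/((2 - 1*(-44)) - 1864) = 1622/((2 + 44) - 1864) = 1622/(46 - 1864) = 1622/(-1818) = 1622*(-1/1818) = -811/909 ≈ -0.89219)
I + d(f(5)) = -811/909 + (1 + 5) = -811/909 + 6 = 4643/909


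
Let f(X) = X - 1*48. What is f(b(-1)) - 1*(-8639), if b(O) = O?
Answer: 8590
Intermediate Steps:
f(X) = -48 + X (f(X) = X - 48 = -48 + X)
f(b(-1)) - 1*(-8639) = (-48 - 1) - 1*(-8639) = -49 + 8639 = 8590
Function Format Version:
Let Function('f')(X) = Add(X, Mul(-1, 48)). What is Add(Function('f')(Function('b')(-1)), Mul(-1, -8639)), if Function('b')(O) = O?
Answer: 8590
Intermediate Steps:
Function('f')(X) = Add(-48, X) (Function('f')(X) = Add(X, -48) = Add(-48, X))
Add(Function('f')(Function('b')(-1)), Mul(-1, -8639)) = Add(Add(-48, -1), Mul(-1, -8639)) = Add(-49, 8639) = 8590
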